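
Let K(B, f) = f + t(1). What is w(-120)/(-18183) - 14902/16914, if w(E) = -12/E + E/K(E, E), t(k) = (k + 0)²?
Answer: -53744726351/60996873630 ≈ -0.88111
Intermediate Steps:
t(k) = k²
K(B, f) = 1 + f (K(B, f) = f + 1² = f + 1 = 1 + f)
w(E) = -12/E + E/(1 + E)
w(-120)/(-18183) - 14902/16914 = ((-12 + (-120)² - 12*(-120))/((-120)*(1 - 120)))/(-18183) - 14902/16914 = -1/120*(-12 + 14400 + 1440)/(-119)*(-1/18183) - 14902*1/16914 = -1/120*(-1/119)*15828*(-1/18183) - 7451/8457 = (1319/1190)*(-1/18183) - 7451/8457 = -1319/21637770 - 7451/8457 = -53744726351/60996873630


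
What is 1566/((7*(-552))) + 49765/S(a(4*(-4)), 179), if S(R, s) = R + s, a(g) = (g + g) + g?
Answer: 32014469/84364 ≈ 379.48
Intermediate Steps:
a(g) = 3*g (a(g) = 2*g + g = 3*g)
1566/((7*(-552))) + 49765/S(a(4*(-4)), 179) = 1566/((7*(-552))) + 49765/(3*(4*(-4)) + 179) = 1566/(-3864) + 49765/(3*(-16) + 179) = 1566*(-1/3864) + 49765/(-48 + 179) = -261/644 + 49765/131 = 32014469/84364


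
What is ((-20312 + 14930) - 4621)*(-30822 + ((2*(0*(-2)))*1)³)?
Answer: 308312466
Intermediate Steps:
((-20312 + 14930) - 4621)*(-30822 + ((2*(0*(-2)))*1)³) = (-5382 - 4621)*(-30822 + ((2*0)*1)³) = -10003*(-30822 + (0*1)³) = -10003*(-30822 + 0³) = -10003*(-30822 + 0) = -10003*(-30822) = 308312466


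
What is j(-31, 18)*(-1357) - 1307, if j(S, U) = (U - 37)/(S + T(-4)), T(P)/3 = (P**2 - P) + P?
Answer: 3564/17 ≈ 209.65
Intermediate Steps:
T(P) = 3*P**2 (T(P) = 3*((P**2 - P) + P) = 3*P**2)
j(S, U) = (-37 + U)/(48 + S) (j(S, U) = (U - 37)/(S + 3*(-4)**2) = (-37 + U)/(S + 3*16) = (-37 + U)/(S + 48) = (-37 + U)/(48 + S))
j(-31, 18)*(-1357) - 1307 = ((-37 + 18)/(48 - 31))*(-1357) - 1307 = (-19/17)*(-1357) - 1307 = ((1/17)*(-19))*(-1357) - 1307 = -19/17*(-1357) - 1307 = 25783/17 - 1307 = 3564/17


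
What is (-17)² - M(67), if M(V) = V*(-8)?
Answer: 825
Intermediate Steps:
M(V) = -8*V
(-17)² - M(67) = (-17)² - (-8)*67 = 289 - 1*(-536) = 289 + 536 = 825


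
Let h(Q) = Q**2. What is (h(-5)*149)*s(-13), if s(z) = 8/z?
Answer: -29800/13 ≈ -2292.3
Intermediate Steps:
(h(-5)*149)*s(-13) = ((-5)**2*149)*(8/(-13)) = (25*149)*(8*(-1/13)) = 3725*(-8/13) = -29800/13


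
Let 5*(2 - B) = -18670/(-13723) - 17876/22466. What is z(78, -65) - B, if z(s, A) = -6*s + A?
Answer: -412265413889/770752295 ≈ -534.89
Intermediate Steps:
z(s, A) = A - 6*s
B = 1454440654/770752295 (B = 2 - (-18670/(-13723) - 17876/22466)/5 = 2 - (-18670*(-1/13723) - 17876*1/22466)/5 = 2 - (18670/13723 - 8938/11233)/5 = 2 - ⅕*87063936/154150459 = 2 - 87063936/770752295 = 1454440654/770752295 ≈ 1.8870)
z(78, -65) - B = (-65 - 6*78) - 1*1454440654/770752295 = (-65 - 468) - 1454440654/770752295 = -533 - 1454440654/770752295 = -412265413889/770752295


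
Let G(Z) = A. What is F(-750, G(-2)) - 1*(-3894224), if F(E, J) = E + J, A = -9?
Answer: 3893465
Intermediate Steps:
G(Z) = -9
F(-750, G(-2)) - 1*(-3894224) = (-750 - 9) - 1*(-3894224) = -759 + 3894224 = 3893465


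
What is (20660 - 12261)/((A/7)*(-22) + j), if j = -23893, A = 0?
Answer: -8399/23893 ≈ -0.35153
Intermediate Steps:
(20660 - 12261)/((A/7)*(-22) + j) = (20660 - 12261)/((0/7)*(-22) - 23893) = 8399/((0*(⅐))*(-22) - 23893) = 8399/(0*(-22) - 23893) = 8399/(0 - 23893) = 8399/(-23893) = 8399*(-1/23893) = -8399/23893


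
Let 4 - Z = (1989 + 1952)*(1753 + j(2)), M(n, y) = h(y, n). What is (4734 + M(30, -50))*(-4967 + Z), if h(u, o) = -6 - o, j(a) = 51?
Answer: -33424047846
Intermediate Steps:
M(n, y) = -6 - n
Z = -7109560 (Z = 4 - (1989 + 1952)*(1753 + 51) = 4 - 3941*1804 = 4 - 1*7109564 = 4 - 7109564 = -7109560)
(4734 + M(30, -50))*(-4967 + Z) = (4734 + (-6 - 1*30))*(-4967 - 7109560) = (4734 + (-6 - 30))*(-7114527) = (4734 - 36)*(-7114527) = 4698*(-7114527) = -33424047846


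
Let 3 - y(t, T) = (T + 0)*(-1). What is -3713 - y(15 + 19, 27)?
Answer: -3743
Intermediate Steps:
y(t, T) = 3 + T (y(t, T) = 3 - (T + 0)*(-1) = 3 - T*(-1) = 3 - (-1)*T = 3 + T)
-3713 - y(15 + 19, 27) = -3713 - (3 + 27) = -3713 - 1*30 = -3713 - 30 = -3743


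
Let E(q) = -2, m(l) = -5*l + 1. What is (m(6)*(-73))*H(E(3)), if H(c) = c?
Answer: -4234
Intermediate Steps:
m(l) = 1 - 5*l
(m(6)*(-73))*H(E(3)) = ((1 - 5*6)*(-73))*(-2) = ((1 - 30)*(-73))*(-2) = -29*(-73)*(-2) = 2117*(-2) = -4234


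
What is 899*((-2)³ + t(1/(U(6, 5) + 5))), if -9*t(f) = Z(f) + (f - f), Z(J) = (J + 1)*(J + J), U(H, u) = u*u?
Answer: -29155469/4050 ≈ -7198.9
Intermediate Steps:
U(H, u) = u²
Z(J) = 2*J*(1 + J) (Z(J) = (1 + J)*(2*J) = 2*J*(1 + J))
t(f) = -2*f*(1 + f)/9 (t(f) = -(2*f*(1 + f) + (f - f))/9 = -(2*f*(1 + f) + 0)/9 = -2*f*(1 + f)/9)
899*((-2)³ + t(1/(U(6, 5) + 5))) = 899*((-2)³ - 2*(1 + 1/(5² + 5))/(9*(5² + 5))) = 899*(-8 - 2*(1 + 1/(25 + 5))/(9*(25 + 5))) = 899*(-8 - 2/9*(1 + 1/30)/30) = 899*(-8 - 2/9*1/30*(1 + 1/30)) = 899*(-8 - 2/9*1/30*31/30) = 899*(-8 - 31/4050) = 899*(-32431/4050) = -29155469/4050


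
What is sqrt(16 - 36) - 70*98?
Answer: -6860 + 2*I*sqrt(5) ≈ -6860.0 + 4.4721*I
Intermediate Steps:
sqrt(16 - 36) - 70*98 = sqrt(-20) - 6860 = 2*I*sqrt(5) - 6860 = -6860 + 2*I*sqrt(5)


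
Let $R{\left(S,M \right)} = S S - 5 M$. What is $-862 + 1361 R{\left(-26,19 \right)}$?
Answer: $789879$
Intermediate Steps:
$R{\left(S,M \right)} = S^{2} - 5 M$
$-862 + 1361 R{\left(-26,19 \right)} = -862 + 1361 \left(\left(-26\right)^{2} - 95\right) = -862 + 1361 \left(676 - 95\right) = -862 + 1361 \cdot 581 = -862 + 790741 = 789879$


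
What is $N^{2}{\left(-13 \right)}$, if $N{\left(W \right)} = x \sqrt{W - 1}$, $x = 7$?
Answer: $-686$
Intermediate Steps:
$N{\left(W \right)} = 7 \sqrt{-1 + W}$ ($N{\left(W \right)} = 7 \sqrt{W - 1} = 7 \sqrt{-1 + W}$)
$N^{2}{\left(-13 \right)} = \left(7 \sqrt{-1 - 13}\right)^{2} = \left(7 \sqrt{-14}\right)^{2} = \left(7 i \sqrt{14}\right)^{2} = -686$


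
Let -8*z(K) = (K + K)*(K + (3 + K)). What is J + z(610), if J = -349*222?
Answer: -527971/2 ≈ -2.6399e+5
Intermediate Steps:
J = -77478
z(K) = -K*(3 + 2*K)/4 (z(K) = -(K + K)*(K + (3 + K))/8 = -2*K*(3 + 2*K)/8 = -K*(3 + 2*K)/4)
J + z(610) = -77478 - ¼*610*(3 + 2*610) = -77478 - ¼*610*(3 + 1220) = -77478 - ¼*610*1223 = -77478 - 373015/2 = -527971/2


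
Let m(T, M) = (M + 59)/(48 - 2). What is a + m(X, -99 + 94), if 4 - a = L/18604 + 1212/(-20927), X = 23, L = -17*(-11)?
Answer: 46758381129/8954495884 ≈ 5.2218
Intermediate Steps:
L = 187
m(T, M) = 59/46 + M/46 (m(T, M) = (59 + M)/46 = (59 + M)*(1/46) = 59/46 + M/46)
a = 1575938331/389325908 (a = 4 - (187/18604 + 1212/(-20927)) = 4 - (187*(1/18604) + 1212*(-1/20927)) = 4 - (187/18604 - 1212/20927) = 4 - 1*(-18634699/389325908) = 4 + 18634699/389325908 = 1575938331/389325908 ≈ 4.0479)
a + m(X, -99 + 94) = 1575938331/389325908 + (59/46 + (-99 + 94)/46) = 1575938331/389325908 + (59/46 + (1/46)*(-5)) = 1575938331/389325908 + (59/46 - 5/46) = 1575938331/389325908 + 27/23 = 46758381129/8954495884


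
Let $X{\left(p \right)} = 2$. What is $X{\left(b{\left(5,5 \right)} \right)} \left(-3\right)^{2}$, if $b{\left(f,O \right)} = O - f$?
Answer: $18$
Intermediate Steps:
$X{\left(b{\left(5,5 \right)} \right)} \left(-3\right)^{2} = 2 \left(-3\right)^{2} = 2 \cdot 9 = 18$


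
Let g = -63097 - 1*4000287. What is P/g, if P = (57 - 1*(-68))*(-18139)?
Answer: 2267375/4063384 ≈ 0.55800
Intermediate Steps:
g = -4063384 (g = -63097 - 4000287 = -4063384)
P = -2267375 (P = (57 + 68)*(-18139) = 125*(-18139) = -2267375)
P/g = -2267375/(-4063384) = -2267375*(-1/4063384) = 2267375/4063384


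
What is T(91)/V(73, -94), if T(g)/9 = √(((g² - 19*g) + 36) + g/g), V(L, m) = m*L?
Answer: -9*√6589/6862 ≈ -0.10646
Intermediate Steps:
V(L, m) = L*m
T(g) = 9*√(37 + g² - 19*g) (T(g) = 9*√(((g² - 19*g) + 36) + g/g) = 9*√((36 + g² - 19*g) + 1) = 9*√(37 + g² - 19*g))
T(91)/V(73, -94) = (9*√(37 + 91² - 19*91))/((73*(-94))) = (9*√(37 + 8281 - 1729))/(-6862) = (9*√6589)*(-1/6862) = -9*√6589/6862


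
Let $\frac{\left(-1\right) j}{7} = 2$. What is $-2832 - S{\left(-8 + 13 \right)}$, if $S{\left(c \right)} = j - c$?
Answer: $-2813$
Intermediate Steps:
$j = -14$ ($j = \left(-7\right) 2 = -14$)
$S{\left(c \right)} = -14 - c$
$-2832 - S{\left(-8 + 13 \right)} = -2832 - \left(-14 - \left(-8 + 13\right)\right) = -2832 - \left(-14 - 5\right) = -2832 - -19 = -2832 + 19 = -2813$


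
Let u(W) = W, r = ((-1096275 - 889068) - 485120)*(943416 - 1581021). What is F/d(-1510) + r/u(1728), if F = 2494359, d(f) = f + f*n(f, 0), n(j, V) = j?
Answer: 22155483953526421/24304960 ≈ 9.1156e+8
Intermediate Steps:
d(f) = f + f**2 (d(f) = f + f*f = f + f**2)
r = 1575179561115 (r = (-1985343 - 485120)*(-637605) = -2470463*(-637605) = 1575179561115)
F/d(-1510) + r/u(1728) = 2494359/((-1510*(1 - 1510))) + 1575179561115/1728 = 2494359/((-1510*(-1509))) + 1575179561115*(1/1728) = 2494359/2278590 + 58339983745/64 = 2494359*(1/2278590) + 58339983745/64 = 831453/759530 + 58339983745/64 = 22155483953526421/24304960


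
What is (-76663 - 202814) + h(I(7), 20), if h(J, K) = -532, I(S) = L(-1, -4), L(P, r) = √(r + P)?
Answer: -280009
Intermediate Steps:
L(P, r) = √(P + r)
I(S) = I*√5 (I(S) = √(-1 - 4) = √(-5) = I*√5)
(-76663 - 202814) + h(I(7), 20) = (-76663 - 202814) - 532 = -279477 - 532 = -280009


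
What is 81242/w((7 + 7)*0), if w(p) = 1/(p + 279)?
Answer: 22666518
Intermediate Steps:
w(p) = 1/(279 + p)
81242/w((7 + 7)*0) = 81242/(1/(279 + (7 + 7)*0)) = 81242/(1/(279 + 14*0)) = 81242/(1/(279 + 0)) = 81242/(1/279) = 81242*279 = 22666518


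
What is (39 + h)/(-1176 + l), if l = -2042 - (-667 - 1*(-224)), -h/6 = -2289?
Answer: -4591/925 ≈ -4.9632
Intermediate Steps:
h = 13734 (h = -6*(-2289) = 13734)
l = -1599 (l = -2042 - (-667 + 224) = -2042 - 1*(-443) = -2042 + 443 = -1599)
(39 + h)/(-1176 + l) = (39 + 13734)/(-1176 - 1599) = 13773/(-2775) = 13773*(-1/2775) = -4591/925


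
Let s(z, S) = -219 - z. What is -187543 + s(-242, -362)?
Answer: -187520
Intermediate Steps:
-187543 + s(-242, -362) = -187543 + (-219 - 1*(-242)) = -187543 + (-219 + 242) = -187543 + 23 = -187520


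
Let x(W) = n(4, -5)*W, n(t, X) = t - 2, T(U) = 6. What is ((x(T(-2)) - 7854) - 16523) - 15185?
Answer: -39550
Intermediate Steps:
n(t, X) = -2 + t
x(W) = 2*W (x(W) = (-2 + 4)*W = 2*W)
((x(T(-2)) - 7854) - 16523) - 15185 = ((2*6 - 7854) - 16523) - 15185 = ((12 - 7854) - 16523) - 15185 = (-7842 - 16523) - 15185 = -24365 - 15185 = -39550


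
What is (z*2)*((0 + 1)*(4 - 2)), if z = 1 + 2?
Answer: 12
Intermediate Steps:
z = 3
(z*2)*((0 + 1)*(4 - 2)) = (3*2)*((0 + 1)*(4 - 2)) = 6*(1*2) = 6*2 = 12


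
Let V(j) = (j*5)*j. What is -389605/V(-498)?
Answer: -77921/248004 ≈ -0.31419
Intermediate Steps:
V(j) = 5*j**2 (V(j) = (5*j)*j = 5*j**2)
-389605/V(-498) = -389605/(5*(-498)**2) = -389605/(5*248004) = -389605/1240020 = -389605*1/1240020 = -77921/248004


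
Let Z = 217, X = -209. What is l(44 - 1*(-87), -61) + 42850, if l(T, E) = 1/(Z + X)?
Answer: 342801/8 ≈ 42850.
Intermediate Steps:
l(T, E) = ⅛ (l(T, E) = 1/(217 - 209) = 1/8 = ⅛)
l(44 - 1*(-87), -61) + 42850 = ⅛ + 42850 = 342801/8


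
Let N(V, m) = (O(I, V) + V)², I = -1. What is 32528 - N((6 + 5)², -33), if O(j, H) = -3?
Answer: 18604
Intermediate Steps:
N(V, m) = (-3 + V)²
32528 - N((6 + 5)², -33) = 32528 - (-3 + (6 + 5)²)² = 32528 - (-3 + 11²)² = 32528 - (-3 + 121)² = 32528 - 1*118² = 32528 - 1*13924 = 32528 - 13924 = 18604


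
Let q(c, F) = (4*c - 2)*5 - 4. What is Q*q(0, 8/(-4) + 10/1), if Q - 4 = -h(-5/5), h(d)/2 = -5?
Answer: -196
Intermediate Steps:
h(d) = -10 (h(d) = 2*(-5) = -10)
q(c, F) = -14 + 20*c (q(c, F) = (-2 + 4*c)*5 - 4 = (-10 + 20*c) - 4 = -14 + 20*c)
Q = 14 (Q = 4 - 1*(-10) = 4 + 10 = 14)
Q*q(0, 8/(-4) + 10/1) = 14*(-14 + 20*0) = 14*(-14 + 0) = 14*(-14) = -196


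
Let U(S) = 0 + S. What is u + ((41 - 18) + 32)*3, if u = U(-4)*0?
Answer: 165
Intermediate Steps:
U(S) = S
u = 0 (u = -4*0 = 0)
u + ((41 - 18) + 32)*3 = 0 + ((41 - 18) + 32)*3 = 0 + (23 + 32)*3 = 0 + 55*3 = 0 + 165 = 165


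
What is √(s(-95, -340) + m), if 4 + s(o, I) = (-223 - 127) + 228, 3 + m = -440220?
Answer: I*√440349 ≈ 663.59*I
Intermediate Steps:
m = -440223 (m = -3 - 440220 = -440223)
s(o, I) = -126 (s(o, I) = -4 + ((-223 - 127) + 228) = -4 + (-350 + 228) = -4 - 122 = -126)
√(s(-95, -340) + m) = √(-126 - 440223) = √(-440349) = I*√440349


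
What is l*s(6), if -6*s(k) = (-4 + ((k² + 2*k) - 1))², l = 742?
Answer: -685979/3 ≈ -2.2866e+5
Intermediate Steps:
s(k) = -(-5 + k² + 2*k)²/6 (s(k) = -(-4 + ((k² + 2*k) - 1))²/6 = -(-4 + (-1 + k² + 2*k))²/6 = -(-5 + k² + 2*k)²/6)
l*s(6) = 742*(-(-5 + 6² + 2*6)²/6) = 742*(-(-5 + 36 + 12)²/6) = 742*(-⅙*43²) = 742*(-⅙*1849) = 742*(-1849/6) = -685979/3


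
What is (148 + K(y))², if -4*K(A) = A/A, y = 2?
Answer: 349281/16 ≈ 21830.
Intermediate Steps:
K(A) = -¼ (K(A) = -A/(4*A) = -¼*1 = -¼)
(148 + K(y))² = (148 - ¼)² = (591/4)² = 349281/16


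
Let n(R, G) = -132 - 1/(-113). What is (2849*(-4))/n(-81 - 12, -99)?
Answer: 1287748/14915 ≈ 86.339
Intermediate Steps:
n(R, G) = -14915/113 (n(R, G) = -132 - 1*(-1/113) = -132 + 1/113 = -14915/113)
(2849*(-4))/n(-81 - 12, -99) = (2849*(-4))/(-14915/113) = -11396*(-113/14915) = 1287748/14915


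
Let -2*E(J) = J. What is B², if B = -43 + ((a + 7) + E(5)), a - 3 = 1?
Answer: 4761/4 ≈ 1190.3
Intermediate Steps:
a = 4 (a = 3 + 1 = 4)
E(J) = -J/2
B = -69/2 (B = -43 + ((4 + 7) - ½*5) = -43 + (11 - 5/2) = -43 + 17/2 = -69/2 ≈ -34.500)
B² = (-69/2)² = 4761/4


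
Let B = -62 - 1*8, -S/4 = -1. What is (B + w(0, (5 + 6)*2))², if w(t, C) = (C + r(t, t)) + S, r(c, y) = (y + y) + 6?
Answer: 1444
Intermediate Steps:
S = 4 (S = -4*(-1) = 4)
r(c, y) = 6 + 2*y (r(c, y) = 2*y + 6 = 6 + 2*y)
w(t, C) = 10 + C + 2*t (w(t, C) = (C + (6 + 2*t)) + 4 = (6 + C + 2*t) + 4 = 10 + C + 2*t)
B = -70 (B = -62 - 8 = -70)
(B + w(0, (5 + 6)*2))² = (-70 + (10 + (5 + 6)*2 + 2*0))² = (-70 + (10 + 11*2 + 0))² = (-70 + (10 + 22 + 0))² = (-70 + 32)² = (-38)² = 1444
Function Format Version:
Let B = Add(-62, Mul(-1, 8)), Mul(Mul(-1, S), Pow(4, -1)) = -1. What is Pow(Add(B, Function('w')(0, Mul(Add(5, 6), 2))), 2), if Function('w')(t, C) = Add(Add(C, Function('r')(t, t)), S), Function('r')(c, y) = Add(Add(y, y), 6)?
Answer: 1444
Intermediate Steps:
S = 4 (S = Mul(-4, -1) = 4)
Function('r')(c, y) = Add(6, Mul(2, y)) (Function('r')(c, y) = Add(Mul(2, y), 6) = Add(6, Mul(2, y)))
Function('w')(t, C) = Add(10, C, Mul(2, t)) (Function('w')(t, C) = Add(Add(C, Add(6, Mul(2, t))), 4) = Add(Add(6, C, Mul(2, t)), 4) = Add(10, C, Mul(2, t)))
B = -70 (B = Add(-62, -8) = -70)
Pow(Add(B, Function('w')(0, Mul(Add(5, 6), 2))), 2) = Pow(Add(-70, Add(10, Mul(Add(5, 6), 2), Mul(2, 0))), 2) = Pow(Add(-70, Add(10, Mul(11, 2), 0)), 2) = Pow(Add(-70, Add(10, 22, 0)), 2) = Pow(Add(-70, 32), 2) = Pow(-38, 2) = 1444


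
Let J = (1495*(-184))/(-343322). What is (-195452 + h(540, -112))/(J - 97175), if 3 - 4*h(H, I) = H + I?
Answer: 134278899013/66724080540 ≈ 2.0125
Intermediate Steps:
h(H, I) = ¾ - H/4 - I/4 (h(H, I) = ¾ - (H + I)/4 = ¾ + (-H/4 - I/4) = ¾ - H/4 - I/4)
J = 137540/171661 (J = -275080*(-1/343322) = 137540/171661 ≈ 0.80123)
(-195452 + h(540, -112))/(J - 97175) = (-195452 + (¾ - ¼*540 - ¼*(-112)))/(137540/171661 - 97175) = (-195452 + (¾ - 135 + 28))/(-16681020135/171661) = (-195452 - 425/4)*(-171661/16681020135) = -782233/4*(-171661/16681020135) = 134278899013/66724080540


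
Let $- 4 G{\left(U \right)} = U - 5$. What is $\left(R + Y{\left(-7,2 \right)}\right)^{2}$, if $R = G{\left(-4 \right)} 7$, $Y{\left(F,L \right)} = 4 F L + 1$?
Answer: $\frac{24649}{16} \approx 1540.6$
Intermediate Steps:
$Y{\left(F,L \right)} = 1 + 4 F L$ ($Y{\left(F,L \right)} = 4 F L + 1 = 1 + 4 F L$)
$G{\left(U \right)} = \frac{5}{4} - \frac{U}{4}$ ($G{\left(U \right)} = - \frac{U - 5}{4} = - \frac{-5 + U}{4} = \frac{5}{4} - \frac{U}{4}$)
$R = \frac{63}{4}$ ($R = \left(\frac{5}{4} - -1\right) 7 = \left(\frac{5}{4} + 1\right) 7 = \frac{9}{4} \cdot 7 = \frac{63}{4} \approx 15.75$)
$\left(R + Y{\left(-7,2 \right)}\right)^{2} = \left(\frac{63}{4} + \left(1 + 4 \left(-7\right) 2\right)\right)^{2} = \left(\frac{63}{4} + \left(1 - 56\right)\right)^{2} = \left(\frac{63}{4} - 55\right)^{2} = \left(- \frac{157}{4}\right)^{2} = \frac{24649}{16}$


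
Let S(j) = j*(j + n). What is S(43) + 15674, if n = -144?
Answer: 11331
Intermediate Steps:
S(j) = j*(-144 + j) (S(j) = j*(j - 144) = j*(-144 + j))
S(43) + 15674 = 43*(-144 + 43) + 15674 = 43*(-101) + 15674 = -4343 + 15674 = 11331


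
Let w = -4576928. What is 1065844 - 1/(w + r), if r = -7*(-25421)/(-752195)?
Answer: 3669426474376168703/3442742534907 ≈ 1.0658e+6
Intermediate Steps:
r = -177947/752195 (r = 177947*(-1/752195) = -177947/752195 ≈ -0.23657)
1065844 - 1/(w + r) = 1065844 - 1/(-4576928 - 177947/752195) = 1065844 - 1/(-3442742534907/752195) = 1065844 - 1*(-752195/3442742534907) = 1065844 + 752195/3442742534907 = 3669426474376168703/3442742534907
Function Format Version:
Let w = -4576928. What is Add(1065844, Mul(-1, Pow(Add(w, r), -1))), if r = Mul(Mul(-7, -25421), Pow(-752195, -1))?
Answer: Rational(3669426474376168703, 3442742534907) ≈ 1.0658e+6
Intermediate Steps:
r = Rational(-177947, 752195) (r = Mul(177947, Rational(-1, 752195)) = Rational(-177947, 752195) ≈ -0.23657)
Add(1065844, Mul(-1, Pow(Add(w, r), -1))) = Add(1065844, Mul(-1, Pow(Add(-4576928, Rational(-177947, 752195)), -1))) = Add(1065844, Mul(-1, Pow(Rational(-3442742534907, 752195), -1))) = Add(1065844, Mul(-1, Rational(-752195, 3442742534907))) = Add(1065844, Rational(752195, 3442742534907)) = Rational(3669426474376168703, 3442742534907)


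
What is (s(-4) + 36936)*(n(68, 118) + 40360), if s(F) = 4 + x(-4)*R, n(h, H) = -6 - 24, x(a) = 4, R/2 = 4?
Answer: 1491080760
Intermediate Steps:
R = 8 (R = 2*4 = 8)
n(h, H) = -30
s(F) = 36 (s(F) = 4 + 4*8 = 4 + 32 = 36)
(s(-4) + 36936)*(n(68, 118) + 40360) = (36 + 36936)*(-30 + 40360) = 36972*40330 = 1491080760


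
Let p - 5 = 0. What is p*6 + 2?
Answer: 32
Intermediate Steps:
p = 5 (p = 5 + 0 = 5)
p*6 + 2 = 5*6 + 2 = 30 + 2 = 32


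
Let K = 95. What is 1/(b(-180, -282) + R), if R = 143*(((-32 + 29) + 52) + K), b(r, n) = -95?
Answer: 1/20497 ≈ 4.8788e-5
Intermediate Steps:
R = 20592 (R = 143*(((-32 + 29) + 52) + 95) = 143*((-3 + 52) + 95) = 143*(49 + 95) = 143*144 = 20592)
1/(b(-180, -282) + R) = 1/(-95 + 20592) = 1/20497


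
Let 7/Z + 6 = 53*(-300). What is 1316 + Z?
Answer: 20932289/15906 ≈ 1316.0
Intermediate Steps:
Z = -7/15906 (Z = 7/(-6 + 53*(-300)) = 7/(-6 - 15900) = 7/(-15906) = 7*(-1/15906) = -7/15906 ≈ -0.00044009)
1316 + Z = 1316 - 7/15906 = 20932289/15906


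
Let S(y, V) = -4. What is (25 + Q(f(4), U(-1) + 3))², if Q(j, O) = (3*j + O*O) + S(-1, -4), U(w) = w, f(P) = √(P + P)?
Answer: 697 + 300*√2 ≈ 1121.3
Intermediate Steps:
f(P) = √2*√P (f(P) = √(2*P) = √2*√P)
Q(j, O) = -4 + O² + 3*j (Q(j, O) = (3*j + O*O) - 4 = (3*j + O²) - 4 = (O² + 3*j) - 4 = -4 + O² + 3*j)
(25 + Q(f(4), U(-1) + 3))² = (25 + (-4 + (-1 + 3)² + 3*(√2*√4)))² = (25 + (-4 + 2² + 3*(√2*2)))² = (25 + (-4 + 4 + 3*(2*√2)))² = (25 + (-4 + 4 + 6*√2))² = (25 + 6*√2)²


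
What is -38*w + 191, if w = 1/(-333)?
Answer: 63641/333 ≈ 191.11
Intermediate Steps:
w = -1/333 ≈ -0.0030030
-38*w + 191 = -38*(-1/333) + 191 = 38/333 + 191 = 63641/333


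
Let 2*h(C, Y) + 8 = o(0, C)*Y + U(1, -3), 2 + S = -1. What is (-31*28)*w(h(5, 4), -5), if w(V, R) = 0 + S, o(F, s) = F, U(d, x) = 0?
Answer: 2604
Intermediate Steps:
S = -3 (S = -2 - 1 = -3)
h(C, Y) = -4 (h(C, Y) = -4 + (0*Y + 0)/2 = -4 + (0 + 0)/2 = -4 + (½)*0 = -4 + 0 = -4)
w(V, R) = -3 (w(V, R) = 0 - 3 = -3)
(-31*28)*w(h(5, 4), -5) = -31*28*(-3) = -868*(-3) = 2604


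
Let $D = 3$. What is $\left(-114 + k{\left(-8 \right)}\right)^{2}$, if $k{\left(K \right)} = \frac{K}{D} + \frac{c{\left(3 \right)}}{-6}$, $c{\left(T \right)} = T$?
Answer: $\frac{494209}{36} \approx 13728.0$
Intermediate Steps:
$k{\left(K \right)} = - \frac{1}{2} + \frac{K}{3}$ ($k{\left(K \right)} = \frac{K}{3} + \frac{3}{-6} = K \frac{1}{3} + 3 \left(- \frac{1}{6}\right) = \frac{K}{3} - \frac{1}{2} = - \frac{1}{2} + \frac{K}{3}$)
$\left(-114 + k{\left(-8 \right)}\right)^{2} = \left(-114 + \left(- \frac{1}{2} + \frac{1}{3} \left(-8\right)\right)\right)^{2} = \left(-114 - \frac{19}{6}\right)^{2} = \left(- \frac{703}{6}\right)^{2} = \frac{494209}{36}$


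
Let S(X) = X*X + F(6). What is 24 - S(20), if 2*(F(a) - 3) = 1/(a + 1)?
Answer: -5307/14 ≈ -379.07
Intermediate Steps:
F(a) = 3 + 1/(2*(1 + a)) (F(a) = 3 + 1/(2*(a + 1)) = 3 + 1/(2*(1 + a)))
S(X) = 43/14 + X² (S(X) = X*X + (7 + 6*6)/(2*(1 + 6)) = X² + (½)*(7 + 36)/7 = X² + (½)*(⅐)*43 = X² + 43/14 = 43/14 + X²)
24 - S(20) = 24 - (43/14 + 20²) = 24 - (43/14 + 400) = 24 - 1*5643/14 = 24 - 5643/14 = -5307/14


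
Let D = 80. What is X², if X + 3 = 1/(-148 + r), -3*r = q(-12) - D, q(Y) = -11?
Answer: 1127844/124609 ≈ 9.0511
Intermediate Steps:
r = 91/3 (r = -(-11 - 1*80)/3 = -(-11 - 80)/3 = -⅓*(-91) = 91/3 ≈ 30.333)
X = -1062/353 (X = -3 + 1/(-148 + 91/3) = -3 + 1/(-353/3) = -3 - 3/353 = -1062/353 ≈ -3.0085)
X² = (-1062/353)² = 1127844/124609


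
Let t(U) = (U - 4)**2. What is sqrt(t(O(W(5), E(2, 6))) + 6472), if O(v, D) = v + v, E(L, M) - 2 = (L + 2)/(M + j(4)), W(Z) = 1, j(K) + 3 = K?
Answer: 2*sqrt(1619) ≈ 80.474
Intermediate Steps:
j(K) = -3 + K
E(L, M) = 2 + (2 + L)/(1 + M) (E(L, M) = 2 + (L + 2)/(M + (-3 + 4)) = 2 + (2 + L)/(M + 1) = 2 + (2 + L)/(1 + M))
O(v, D) = 2*v
t(U) = (-4 + U)**2
sqrt(t(O(W(5), E(2, 6))) + 6472) = sqrt((-4 + 2*1)**2 + 6472) = sqrt((-4 + 2)**2 + 6472) = sqrt((-2)**2 + 6472) = sqrt(4 + 6472) = sqrt(6476) = 2*sqrt(1619)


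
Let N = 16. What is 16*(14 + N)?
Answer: 480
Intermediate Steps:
16*(14 + N) = 16*(14 + 16) = 16*30 = 480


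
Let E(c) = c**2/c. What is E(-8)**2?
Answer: 64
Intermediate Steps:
E(c) = c
E(-8)**2 = (-8)**2 = 64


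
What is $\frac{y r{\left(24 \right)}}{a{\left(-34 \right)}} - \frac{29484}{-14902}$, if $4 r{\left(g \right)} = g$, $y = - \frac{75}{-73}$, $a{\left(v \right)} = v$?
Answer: $\frac{16618347}{9246691} \approx 1.7972$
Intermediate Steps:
$y = \frac{75}{73}$ ($y = \left(-75\right) \left(- \frac{1}{73}\right) = \frac{75}{73} \approx 1.0274$)
$r{\left(g \right)} = \frac{g}{4}$
$\frac{y r{\left(24 \right)}}{a{\left(-34 \right)}} - \frac{29484}{-14902} = \frac{\frac{75}{73} \cdot \frac{1}{4} \cdot 24}{-34} - \frac{29484}{-14902} = \frac{75}{73} \cdot 6 \left(- \frac{1}{34}\right) - - \frac{14742}{7451} = \frac{450}{73} \left(- \frac{1}{34}\right) + \frac{14742}{7451} = - \frac{225}{1241} + \frac{14742}{7451} = \frac{16618347}{9246691}$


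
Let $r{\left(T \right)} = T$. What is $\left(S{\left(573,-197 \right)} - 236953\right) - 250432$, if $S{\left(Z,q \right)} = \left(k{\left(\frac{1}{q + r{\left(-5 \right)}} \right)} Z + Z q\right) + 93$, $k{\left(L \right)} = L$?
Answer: $- \frac{121235519}{202} \approx -6.0018 \cdot 10^{5}$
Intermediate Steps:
$S{\left(Z,q \right)} = 93 + Z q + \frac{Z}{-5 + q}$ ($S{\left(Z,q \right)} = \left(\frac{Z}{q - 5} + Z q\right) + 93 = \left(\frac{Z}{-5 + q} + Z q\right) + 93 = \left(Z q + \frac{Z}{-5 + q}\right) + 93 = 93 + Z q + \frac{Z}{-5 + q}$)
$\left(S{\left(573,-197 \right)} - 236953\right) - 250432 = \left(\frac{573 + \left(-5 - 197\right) \left(93 + 573 \left(-197\right)\right)}{-5 - 197} - 236953\right) - 250432 = \left(\frac{573 - 202 \left(93 - 112881\right)}{-202} - 236953\right) - 250432 = \left(- \frac{573 - -22783176}{202} - 236953\right) - 250432 = \left(- \frac{573 + 22783176}{202} - 236953\right) - 250432 = \left(\left(- \frac{1}{202}\right) 22783749 - 236953\right) - 250432 = \left(- \frac{22783749}{202} - 236953\right) - 250432 = - \frac{70648255}{202} - 250432 = - \frac{121235519}{202}$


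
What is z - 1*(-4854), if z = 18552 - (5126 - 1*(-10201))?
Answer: 8079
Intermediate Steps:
z = 3225 (z = 18552 - (5126 + 10201) = 18552 - 1*15327 = 18552 - 15327 = 3225)
z - 1*(-4854) = 3225 - 1*(-4854) = 3225 + 4854 = 8079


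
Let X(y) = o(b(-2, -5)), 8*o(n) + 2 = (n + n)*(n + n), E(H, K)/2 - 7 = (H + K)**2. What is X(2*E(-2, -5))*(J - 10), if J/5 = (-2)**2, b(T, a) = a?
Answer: 245/2 ≈ 122.50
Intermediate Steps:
E(H, K) = 14 + 2*(H + K)**2
J = 20 (J = 5*(-2)**2 = 5*4 = 20)
o(n) = -1/4 + n**2/2 (o(n) = -1/4 + ((n + n)*(n + n))/8 = -1/4 + ((2*n)*(2*n))/8 = -1/4 + (4*n**2)/8 = -1/4 + n**2/2)
X(y) = 49/4 (X(y) = -1/4 + (1/2)*(-5)**2 = -1/4 + (1/2)*25 = -1/4 + 25/2 = 49/4)
X(2*E(-2, -5))*(J - 10) = 49*(20 - 10)/4 = (49/4)*10 = 245/2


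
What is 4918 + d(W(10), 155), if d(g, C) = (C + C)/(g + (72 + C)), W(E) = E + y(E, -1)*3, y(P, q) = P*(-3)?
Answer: 723256/147 ≈ 4920.1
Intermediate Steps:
y(P, q) = -3*P
W(E) = -8*E (W(E) = E - 3*E*3 = E - 9*E = -8*E)
d(g, C) = 2*C/(72 + C + g) (d(g, C) = (2*C)/(72 + C + g) = 2*C/(72 + C + g))
4918 + d(W(10), 155) = 4918 + 2*155/(72 + 155 - 8*10) = 4918 + 2*155/(72 + 155 - 80) = 4918 + 2*155/147 = 4918 + 2*155*(1/147) = 4918 + 310/147 = 723256/147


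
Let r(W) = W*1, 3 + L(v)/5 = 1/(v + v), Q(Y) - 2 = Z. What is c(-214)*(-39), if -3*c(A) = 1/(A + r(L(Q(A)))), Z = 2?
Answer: -104/1827 ≈ -0.056924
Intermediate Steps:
Q(Y) = 4 (Q(Y) = 2 + 2 = 4)
L(v) = -15 + 5/(2*v) (L(v) = -15 + 5/(v + v) = -15 + 5/((2*v)) = -15 + 5*(1/(2*v)) = -15 + 5/(2*v))
r(W) = W
c(A) = -1/(3*(-115/8 + A)) (c(A) = -1/(3*(A + (-15 + (5/2)/4))) = -1/(3*(A + (-15 + (5/2)*(¼)))) = -1/(3*(A + (-15 + 5/8))) = -1/(3*(A - 115/8)) = -1/(3*(-115/8 + A)))
c(-214)*(-39) = -8/(-345 + 24*(-214))*(-39) = -8/(-345 - 5136)*(-39) = -8/(-5481)*(-39) = -8*(-1/5481)*(-39) = (8/5481)*(-39) = -104/1827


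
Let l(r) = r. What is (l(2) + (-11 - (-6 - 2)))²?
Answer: 1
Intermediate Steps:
(l(2) + (-11 - (-6 - 2)))² = (2 + (-11 - (-6 - 2)))² = (2 + (-11 - 1*(-8)))² = (2 + (-11 + 8))² = (2 - 3)² = (-1)² = 1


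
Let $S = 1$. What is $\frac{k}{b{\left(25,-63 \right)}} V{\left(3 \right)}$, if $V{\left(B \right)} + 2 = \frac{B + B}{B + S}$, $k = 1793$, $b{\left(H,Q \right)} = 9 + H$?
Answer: $- \frac{1793}{68} \approx -26.368$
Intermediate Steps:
$V{\left(B \right)} = -2 + \frac{2 B}{1 + B}$ ($V{\left(B \right)} = -2 + \frac{B + B}{B + 1} = -2 + \frac{2 B}{1 + B}$)
$\frac{k}{b{\left(25,-63 \right)}} V{\left(3 \right)} = \frac{1793}{9 + 25} \left(- \frac{2}{1 + 3}\right) = \frac{1793}{34} \left(- \frac{2}{4}\right) = 1793 \cdot \frac{1}{34} \left(\left(-2\right) \frac{1}{4}\right) = \frac{1793}{34} \left(- \frac{1}{2}\right) = - \frac{1793}{68}$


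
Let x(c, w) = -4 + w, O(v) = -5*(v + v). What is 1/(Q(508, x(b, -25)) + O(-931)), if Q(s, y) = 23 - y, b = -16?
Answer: 1/9362 ≈ 0.00010681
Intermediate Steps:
O(v) = -10*v
1/(Q(508, x(b, -25)) + O(-931)) = 1/((23 - (-4 - 25)) - 10*(-931)) = 1/((23 - 1*(-29)) + 9310) = 1/((23 + 29) + 9310) = 1/(52 + 9310) = 1/9362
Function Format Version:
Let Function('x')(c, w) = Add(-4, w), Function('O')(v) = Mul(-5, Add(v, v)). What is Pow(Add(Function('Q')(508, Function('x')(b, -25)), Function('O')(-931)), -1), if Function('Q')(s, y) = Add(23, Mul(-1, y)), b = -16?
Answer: Rational(1, 9362) ≈ 0.00010681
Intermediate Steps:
Function('O')(v) = Mul(-10, v) (Function('O')(v) = Mul(-5, Mul(2, v)) = Mul(-10, v))
Pow(Add(Function('Q')(508, Function('x')(b, -25)), Function('O')(-931)), -1) = Pow(Add(Add(23, Mul(-1, Add(-4, -25))), Mul(-10, -931)), -1) = Pow(Add(Add(23, Mul(-1, -29)), 9310), -1) = Pow(Add(Add(23, 29), 9310), -1) = Pow(Add(52, 9310), -1) = Pow(9362, -1) = Rational(1, 9362)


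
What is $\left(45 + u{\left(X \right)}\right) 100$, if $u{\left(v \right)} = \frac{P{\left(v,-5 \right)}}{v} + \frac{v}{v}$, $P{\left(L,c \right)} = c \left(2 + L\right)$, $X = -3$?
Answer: $\frac{13300}{3} \approx 4433.3$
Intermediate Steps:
$u{\left(v \right)} = 1 + \frac{-10 - 5 v}{v}$ ($u{\left(v \right)} = \frac{\left(-5\right) \left(2 + v\right)}{v} + \frac{v}{v} = \frac{-10 - 5 v}{v} + 1 = 1 + \frac{-10 - 5 v}{v}$)
$\left(45 + u{\left(X \right)}\right) 100 = \left(45 - \left(4 + \frac{10}{-3}\right)\right) 100 = \left(45 - \frac{2}{3}\right) 100 = \frac{133}{3} \cdot 100 = \frac{13300}{3}$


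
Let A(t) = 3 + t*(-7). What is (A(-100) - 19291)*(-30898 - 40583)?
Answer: 1328688828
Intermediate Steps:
A(t) = 3 - 7*t
(A(-100) - 19291)*(-30898 - 40583) = ((3 - 7*(-100)) - 19291)*(-30898 - 40583) = ((3 + 700) - 19291)*(-71481) = (703 - 19291)*(-71481) = -18588*(-71481) = 1328688828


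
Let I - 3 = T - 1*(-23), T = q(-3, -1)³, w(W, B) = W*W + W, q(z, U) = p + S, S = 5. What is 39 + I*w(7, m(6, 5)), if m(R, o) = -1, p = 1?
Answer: 13591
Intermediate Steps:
q(z, U) = 6 (q(z, U) = 1 + 5 = 6)
w(W, B) = W + W² (w(W, B) = W² + W = W + W²)
T = 216 (T = 6³ = 216)
I = 242 (I = 3 + (216 - 1*(-23)) = 3 + (216 + 23) = 3 + 239 = 242)
39 + I*w(7, m(6, 5)) = 39 + 242*(7*(1 + 7)) = 39 + 242*(7*8) = 39 + 242*56 = 39 + 13552 = 13591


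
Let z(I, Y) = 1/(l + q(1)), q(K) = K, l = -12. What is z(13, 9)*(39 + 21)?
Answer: -60/11 ≈ -5.4545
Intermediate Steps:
z(I, Y) = -1/11 (z(I, Y) = 1/(-12 + 1) = 1/(-11) = -1/11)
z(13, 9)*(39 + 21) = -(39 + 21)/11 = -1/11*60 = -60/11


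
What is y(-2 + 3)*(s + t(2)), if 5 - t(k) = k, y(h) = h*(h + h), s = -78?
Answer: -150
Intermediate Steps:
y(h) = 2*h² (y(h) = h*(2*h) = 2*h²)
t(k) = 5 - k
y(-2 + 3)*(s + t(2)) = (2*(-2 + 3)²)*(-78 + (5 - 1*2)) = (2*1²)*(-78 + (5 - 2)) = (2*1)*(-78 + 3) = 2*(-75) = -150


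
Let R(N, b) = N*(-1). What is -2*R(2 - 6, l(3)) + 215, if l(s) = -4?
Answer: 207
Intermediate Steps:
R(N, b) = -N
-2*R(2 - 6, l(3)) + 215 = -(-2)*(2 - 6) + 215 = -(-2)*(-4) + 215 = -2*4 + 215 = -8 + 215 = 207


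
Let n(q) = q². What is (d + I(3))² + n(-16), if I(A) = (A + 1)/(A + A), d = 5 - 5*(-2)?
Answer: 4513/9 ≈ 501.44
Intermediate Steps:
d = 15 (d = 5 + 10 = 15)
I(A) = (1 + A)/(2*A) (I(A) = (1 + A)/((2*A)) = (1 + A)*(1/(2*A)) = (1 + A)/(2*A))
(d + I(3))² + n(-16) = (15 + (½)*(1 + 3)/3)² + (-16)² = (15 + (½)*(⅓)*4)² + 256 = (15 + ⅔)² + 256 = (47/3)² + 256 = 2209/9 + 256 = 4513/9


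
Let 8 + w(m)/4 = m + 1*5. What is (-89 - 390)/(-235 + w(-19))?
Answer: 479/323 ≈ 1.4830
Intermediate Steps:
w(m) = -12 + 4*m (w(m) = -32 + 4*(m + 1*5) = -32 + 4*(m + 5) = -32 + 4*(5 + m) = -32 + (20 + 4*m) = -12 + 4*m)
(-89 - 390)/(-235 + w(-19)) = (-89 - 390)/(-235 + (-12 + 4*(-19))) = -479/(-235 + (-12 - 76)) = -479/(-235 - 88) = -479/(-323) = -479*(-1/323) = 479/323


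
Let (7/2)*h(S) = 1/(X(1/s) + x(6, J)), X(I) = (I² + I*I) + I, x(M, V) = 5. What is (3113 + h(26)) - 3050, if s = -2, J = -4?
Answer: 2207/35 ≈ 63.057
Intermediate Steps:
X(I) = I + 2*I² (X(I) = (I² + I²) + I = 2*I² + I = I + 2*I²)
h(S) = 2/35 (h(S) = 2/(7*((1 + 2/(-2))/(-2) + 5)) = 2/(7*(-(1 + 2*(-½))/2 + 5)) = 2/(7*(-(1 - 1)/2 + 5)) = 2/(7*(-½*0 + 5)) = 2/(7*(0 + 5)) = (2/7)/5 = (2/7)*(⅕) = 2/35)
(3113 + h(26)) - 3050 = (3113 + 2/35) - 3050 = 108957/35 - 3050 = 2207/35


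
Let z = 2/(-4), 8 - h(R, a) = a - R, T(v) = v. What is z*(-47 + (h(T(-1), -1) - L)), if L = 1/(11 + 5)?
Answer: 625/32 ≈ 19.531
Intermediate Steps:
h(R, a) = 8 + R - a (h(R, a) = 8 - (a - R) = 8 + (R - a) = 8 + R - a)
L = 1/16 ≈ 0.062500
z = -1/2 (z = 2*(-1/4) = -1/2 ≈ -0.50000)
z*(-47 + (h(T(-1), -1) - L)) = -(-47 + ((8 - 1 - 1*(-1)) - 1*1/16))/2 = -(-47 + ((8 - 1 + 1) - 1/16))/2 = -(-47 + (8 - 1/16))/2 = -(-47 + 127/16)/2 = -1/2*(-625/16) = 625/32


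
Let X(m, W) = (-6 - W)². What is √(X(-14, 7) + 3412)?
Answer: √3581 ≈ 59.841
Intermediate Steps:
√(X(-14, 7) + 3412) = √((6 + 7)² + 3412) = √(13² + 3412) = √(169 + 3412) = √3581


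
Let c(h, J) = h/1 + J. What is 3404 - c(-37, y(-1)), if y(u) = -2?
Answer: 3443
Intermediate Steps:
c(h, J) = J + h (c(h, J) = h*1 + J = h + J = J + h)
3404 - c(-37, y(-1)) = 3404 - (-2 - 37) = 3404 - 1*(-39) = 3404 + 39 = 3443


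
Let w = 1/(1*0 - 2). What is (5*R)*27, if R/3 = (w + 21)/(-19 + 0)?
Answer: -16605/38 ≈ -436.97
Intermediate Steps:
w = -½ (w = 1/(0 - 2) = 1/(-2) = -½ ≈ -0.50000)
R = -123/38 (R = 3*((-½ + 21)/(-19 + 0)) = 3*((41/2)/(-19)) = 3*((41/2)*(-1/19)) = 3*(-41/38) = -123/38 ≈ -3.2368)
(5*R)*27 = (5*(-123/38))*27 = -615/38*27 = -16605/38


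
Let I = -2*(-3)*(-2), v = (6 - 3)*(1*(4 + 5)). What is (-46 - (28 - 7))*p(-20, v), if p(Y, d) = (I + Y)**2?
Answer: -68608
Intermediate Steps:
v = 27 (v = 3*(1*9) = 3*9 = 27)
I = -12 (I = 6*(-2) = -12)
p(Y, d) = (-12 + Y)**2
(-46 - (28 - 7))*p(-20, v) = (-46 - (28 - 7))*(-12 - 20)**2 = (-46 - 1*21)*(-32)**2 = (-46 - 21)*1024 = -67*1024 = -68608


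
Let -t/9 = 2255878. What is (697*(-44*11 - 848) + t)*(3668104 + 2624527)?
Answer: -133600774306086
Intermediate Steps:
t = -20302902 (t = -9*2255878 = -20302902)
(697*(-44*11 - 848) + t)*(3668104 + 2624527) = (697*(-44*11 - 848) - 20302902)*(3668104 + 2624527) = (697*(-484 - 848) - 20302902)*6292631 = (697*(-1332) - 20302902)*6292631 = (-928404 - 20302902)*6292631 = -21231306*6292631 = -133600774306086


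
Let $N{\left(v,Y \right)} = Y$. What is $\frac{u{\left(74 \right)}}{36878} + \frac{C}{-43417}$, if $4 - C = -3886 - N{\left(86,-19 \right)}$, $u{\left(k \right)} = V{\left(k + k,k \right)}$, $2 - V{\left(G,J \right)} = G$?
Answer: $- \frac{74546810}{800566063} \approx -0.093118$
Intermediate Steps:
$V{\left(G,J \right)} = 2 - G$
$u{\left(k \right)} = 2 - 2 k$ ($u{\left(k \right)} = 2 - \left(k + k\right) = 2 - 2 k$)
$C = 3871$ ($C = 4 - \left(-3886 - -19\right) = 4 - \left(-3886 + 19\right) = 4 - -3867 = 4 + 3867 = 3871$)
$\frac{u{\left(74 \right)}}{36878} + \frac{C}{-43417} = \frac{2 - 148}{36878} + \frac{3871}{-43417} = \left(2 - 148\right) \frac{1}{36878} + 3871 \left(- \frac{1}{43417}\right) = \left(-146\right) \frac{1}{36878} - \frac{3871}{43417} = - \frac{73}{18439} - \frac{3871}{43417} = - \frac{74546810}{800566063}$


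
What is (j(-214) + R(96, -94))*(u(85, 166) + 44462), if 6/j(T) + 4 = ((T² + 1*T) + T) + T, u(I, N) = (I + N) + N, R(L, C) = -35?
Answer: -11819961746/7525 ≈ -1.5708e+6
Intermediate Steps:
u(I, N) = I + 2*N
j(T) = 6/(-4 + T² + 3*T) (j(T) = 6/(-4 + (((T² + 1*T) + T) + T)) = 6/(-4 + (((T² + T) + T) + T)) = 6/(-4 + (((T + T²) + T) + T)) = 6/(-4 + ((T² + 2*T) + T)) = 6/(-4 + (T² + 3*T)) = 6/(-4 + T² + 3*T))
(j(-214) + R(96, -94))*(u(85, 166) + 44462) = (6/(-4 + (-214)² + 3*(-214)) - 35)*((85 + 2*166) + 44462) = (6/(-4 + 45796 - 642) - 35)*((85 + 332) + 44462) = (6/45150 - 35)*(417 + 44462) = (6*(1/45150) - 35)*44879 = (1/7525 - 35)*44879 = -263374/7525*44879 = -11819961746/7525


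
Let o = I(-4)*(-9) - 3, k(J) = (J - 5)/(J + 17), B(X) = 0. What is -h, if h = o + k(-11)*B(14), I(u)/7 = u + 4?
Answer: 3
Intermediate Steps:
I(u) = 28 + 7*u (I(u) = 7*(u + 4) = 7*(4 + u) = 28 + 7*u)
k(J) = (-5 + J)/(17 + J)
o = -3 (o = (28 + 7*(-4))*(-9) - 3 = (28 - 28)*(-9) - 3 = 0*(-9) - 3 = 0 - 3 = -3)
h = -3 (h = -3 + ((-5 - 11)/(17 - 11))*0 = -3 + (-16/6)*0 = -3 + ((⅙)*(-16))*0 = -3 - 8/3*0 = -3 + 0 = -3)
-h = -1*(-3) = 3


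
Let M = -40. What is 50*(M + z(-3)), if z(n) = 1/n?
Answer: -6050/3 ≈ -2016.7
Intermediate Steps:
50*(M + z(-3)) = 50*(-40 + 1/(-3)) = 50*(-40 - ⅓) = 50*(-121/3) = -6050/3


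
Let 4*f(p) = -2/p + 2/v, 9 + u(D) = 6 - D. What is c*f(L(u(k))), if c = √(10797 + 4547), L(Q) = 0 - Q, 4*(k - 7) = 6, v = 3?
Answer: 34*√959/69 ≈ 15.259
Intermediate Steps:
k = 17/2 (k = 7 + (¼)*6 = 7 + 3/2 = 17/2 ≈ 8.5000)
u(D) = -3 - D (u(D) = -9 + (6 - D) = -3 - D)
L(Q) = -Q
f(p) = ⅙ - 1/(2*p) (f(p) = (-2/p + 2/3)/4 = (-2/p + 2*(⅓))/4 = (-2/p + ⅔)/4 = (⅔ - 2/p)/4 = ⅙ - 1/(2*p))
c = 4*√959 (c = √15344 = 4*√959 ≈ 123.87)
c*f(L(u(k))) = (4*√959)*((-3 - (-3 - 1*17/2))/(6*((-(-3 - 1*17/2))))) = (4*√959)*((-3 - (-3 - 17/2))/(6*((-(-3 - 17/2))))) = (4*√959)*((-3 - 1*(-23/2))/(6*((-1*(-23/2))))) = (4*√959)*((-3 + 23/2)/(6*(23/2))) = (4*√959)*((⅙)*(2/23)*(17/2)) = (4*√959)*(17/138) = 34*√959/69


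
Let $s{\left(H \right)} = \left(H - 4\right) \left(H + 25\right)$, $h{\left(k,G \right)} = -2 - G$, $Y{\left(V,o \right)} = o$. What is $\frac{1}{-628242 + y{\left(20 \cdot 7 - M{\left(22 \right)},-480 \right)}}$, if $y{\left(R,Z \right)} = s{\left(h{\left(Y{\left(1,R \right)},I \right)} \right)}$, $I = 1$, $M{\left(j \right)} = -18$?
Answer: $- \frac{1}{628396} \approx -1.5914 \cdot 10^{-6}$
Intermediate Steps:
$s{\left(H \right)} = \left(-4 + H\right) \left(25 + H\right)$
$y{\left(R,Z \right)} = -154$ ($y{\left(R,Z \right)} = -100 + \left(-2 - 1\right)^{2} + 21 \left(-2 - 1\right) = -100 + \left(-3\right)^{2} + 21 \left(-3\right) = -100 + 9 - 63 = -154$)
$\frac{1}{-628242 + y{\left(20 \cdot 7 - M{\left(22 \right)},-480 \right)}} = \frac{1}{-628242 - 154} = \frac{1}{-628396} = - \frac{1}{628396}$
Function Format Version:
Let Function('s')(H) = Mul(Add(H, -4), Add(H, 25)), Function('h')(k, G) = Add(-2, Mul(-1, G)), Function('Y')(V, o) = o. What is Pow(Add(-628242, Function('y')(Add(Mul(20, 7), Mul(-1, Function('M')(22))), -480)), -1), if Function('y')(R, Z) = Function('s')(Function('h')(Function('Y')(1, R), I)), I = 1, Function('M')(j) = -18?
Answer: Rational(-1, 628396) ≈ -1.5914e-6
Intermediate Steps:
Function('s')(H) = Mul(Add(-4, H), Add(25, H))
Function('y')(R, Z) = -154 (Function('y')(R, Z) = Add(-100, Pow(Add(-2, Mul(-1, 1)), 2), Mul(21, Add(-2, Mul(-1, 1)))) = Add(-100, Pow(Add(-2, -1), 2), Mul(21, Add(-2, -1))) = Add(-100, Pow(-3, 2), Mul(21, -3)) = Add(-100, 9, -63) = -154)
Pow(Add(-628242, Function('y')(Add(Mul(20, 7), Mul(-1, Function('M')(22))), -480)), -1) = Pow(Add(-628242, -154), -1) = Pow(-628396, -1) = Rational(-1, 628396)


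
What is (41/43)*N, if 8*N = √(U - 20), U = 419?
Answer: 41*√399/344 ≈ 2.3807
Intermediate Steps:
N = √399/8 (N = √(419 - 20)/8 = √399/8 ≈ 2.4969)
(41/43)*N = (41/43)*(√399/8) = (41*(1/43))*(√399/8) = 41*(√399/8)/43 = 41*√399/344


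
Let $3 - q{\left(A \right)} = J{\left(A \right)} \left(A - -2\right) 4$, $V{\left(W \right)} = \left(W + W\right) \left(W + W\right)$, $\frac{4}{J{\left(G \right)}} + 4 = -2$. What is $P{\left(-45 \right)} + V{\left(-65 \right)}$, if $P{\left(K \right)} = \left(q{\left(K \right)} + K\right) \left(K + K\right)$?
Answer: $31000$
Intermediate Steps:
$J{\left(G \right)} = - \frac{2}{3}$ ($J{\left(G \right)} = \frac{4}{-4 - 2} = \frac{4}{-6} = 4 \left(- \frac{1}{6}\right) = - \frac{2}{3}$)
$V{\left(W \right)} = 4 W^{2}$ ($V{\left(W \right)} = 2 W 2 W = 4 W^{2}$)
$q{\left(A \right)} = \frac{25}{3} + \frac{8 A}{3}$ ($q{\left(A \right)} = 3 - - \frac{2 \left(A - -2\right)}{3} \cdot 4 = 3 - - \frac{2 \left(A + 2\right)}{3} \cdot 4 = 3 - - \frac{2 \left(2 + A\right)}{3} \cdot 4 = 3 - \left(- \frac{4}{3} - \frac{2 A}{3}\right) 4 = 3 - \left(- \frac{16}{3} - \frac{8 A}{3}\right) = 3 + \left(\frac{16}{3} + \frac{8 A}{3}\right) = \frac{25}{3} + \frac{8 A}{3}$)
$P{\left(K \right)} = 2 K \left(\frac{25}{3} + \frac{11 K}{3}\right)$ ($P{\left(K \right)} = \left(\left(\frac{25}{3} + \frac{8 K}{3}\right) + K\right) \left(K + K\right) = \left(\frac{25}{3} + \frac{11 K}{3}\right) 2 K = 2 K \left(\frac{25}{3} + \frac{11 K}{3}\right)$)
$P{\left(-45 \right)} + V{\left(-65 \right)} = \frac{2}{3} \left(-45\right) \left(25 + 11 \left(-45\right)\right) + 4 \left(-65\right)^{2} = \frac{2}{3} \left(-45\right) \left(25 - 495\right) + 4 \cdot 4225 = \frac{2}{3} \left(-45\right) \left(-470\right) + 16900 = 14100 + 16900 = 31000$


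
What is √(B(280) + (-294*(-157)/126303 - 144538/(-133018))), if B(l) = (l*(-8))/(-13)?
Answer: √230240410437729824616523/36401240317 ≈ 13.182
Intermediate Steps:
B(l) = 8*l/13 (B(l) = -8*l*(-1/13) = 8*l/13)
√(B(280) + (-294*(-157)/126303 - 144538/(-133018))) = √((8/13)*280 + (-294*(-157)/126303 - 144538/(-133018))) = √(2240/13 + (46158*(1/126303) - 144538*(-1/133018))) = √(2240/13 + (15386/42101 + 72269/66509)) = √(2240/13 + 4065904643/2800095409) = √(6325070476519/36401240317) = √230240410437729824616523/36401240317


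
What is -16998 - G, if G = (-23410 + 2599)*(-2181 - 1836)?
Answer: -83614785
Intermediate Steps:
G = 83597787 (G = -20811*(-4017) = 83597787)
-16998 - G = -16998 - 1*83597787 = -16998 - 83597787 = -83614785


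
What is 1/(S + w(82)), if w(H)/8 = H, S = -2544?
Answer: -1/1888 ≈ -0.00052966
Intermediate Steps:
w(H) = 8*H
1/(S + w(82)) = 1/(-2544 + 8*82) = 1/(-2544 + 656) = 1/(-1888) = -1/1888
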